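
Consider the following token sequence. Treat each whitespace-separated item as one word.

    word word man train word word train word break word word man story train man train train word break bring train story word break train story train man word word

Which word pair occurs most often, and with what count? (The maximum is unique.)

"word word", 4 times

Bigram frequencies (highest first):
  word word: 4
  train word: 3
  word break: 3
  word man: 2
  man train: 2
  story train: 2
  … (11 more, each ≤ 2)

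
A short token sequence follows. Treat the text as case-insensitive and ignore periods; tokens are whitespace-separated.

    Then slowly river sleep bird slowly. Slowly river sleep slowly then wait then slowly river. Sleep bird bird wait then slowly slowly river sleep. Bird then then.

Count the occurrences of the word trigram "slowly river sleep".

Scanning the 25 overlapping trigram windows for "slowly river sleep":
  position 2–4: slowly river sleep
  position 7–9: slowly river sleep
  position 14–16: slowly river sleep
  position 22–24: slowly river sleep

4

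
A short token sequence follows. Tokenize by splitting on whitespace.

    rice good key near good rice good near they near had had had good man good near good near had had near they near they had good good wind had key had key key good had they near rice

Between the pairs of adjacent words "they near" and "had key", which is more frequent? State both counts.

"they near": 3 occurrences
"had key": 2 occurrences

"they near" (3 vs 2)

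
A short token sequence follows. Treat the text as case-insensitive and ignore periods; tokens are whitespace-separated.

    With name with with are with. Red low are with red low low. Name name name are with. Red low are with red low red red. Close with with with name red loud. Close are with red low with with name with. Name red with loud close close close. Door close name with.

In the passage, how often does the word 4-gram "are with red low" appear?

Scanning the 50 overlapping 4-gram windows for "are with red low":
  position 5–8: are with red low
  position 9–12: are with red low
  position 17–20: are with red low
  position 21–24: are with red low
  position 35–38: are with red low

5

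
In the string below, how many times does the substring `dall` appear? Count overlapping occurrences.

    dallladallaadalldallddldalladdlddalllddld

Sliding a length-4 window over the 41 characters (38 positions):
  position 1–4: dall
  position 7–10: dall
  position 13–16: dall
  position 17–20: dall
  position 24–27: dall
  position 33–36: dall

6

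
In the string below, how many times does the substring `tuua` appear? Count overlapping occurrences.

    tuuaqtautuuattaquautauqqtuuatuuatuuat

5

Sliding a length-4 window over the 37 characters (34 positions):
  position 1–4: tuua
  position 9–12: tuua
  position 25–28: tuua
  position 29–32: tuua
  position 33–36: tuua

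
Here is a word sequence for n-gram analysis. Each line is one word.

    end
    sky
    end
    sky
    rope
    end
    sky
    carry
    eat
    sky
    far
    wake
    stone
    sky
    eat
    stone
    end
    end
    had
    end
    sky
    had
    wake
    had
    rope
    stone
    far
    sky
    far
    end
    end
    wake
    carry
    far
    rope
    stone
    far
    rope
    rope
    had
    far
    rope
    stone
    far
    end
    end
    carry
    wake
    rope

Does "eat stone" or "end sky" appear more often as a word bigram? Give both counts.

"end sky" (4 vs 1)

"eat stone": 1 occurrence
"end sky": 4 occurrences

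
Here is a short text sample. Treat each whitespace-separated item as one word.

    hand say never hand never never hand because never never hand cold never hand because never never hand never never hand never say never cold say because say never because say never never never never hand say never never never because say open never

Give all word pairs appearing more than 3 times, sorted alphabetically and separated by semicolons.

never hand; never never; say never

Bigram counts meeting the condition (more than 3 times):
  never hand: 7
  never never: 9
  say never: 5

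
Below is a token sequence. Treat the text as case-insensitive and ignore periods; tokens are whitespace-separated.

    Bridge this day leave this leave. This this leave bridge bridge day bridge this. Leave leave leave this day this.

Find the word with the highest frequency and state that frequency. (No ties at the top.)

"this", 7 times

Unigram frequencies (highest first):
  this: 7
  leave: 6
  bridge: 4
  day: 3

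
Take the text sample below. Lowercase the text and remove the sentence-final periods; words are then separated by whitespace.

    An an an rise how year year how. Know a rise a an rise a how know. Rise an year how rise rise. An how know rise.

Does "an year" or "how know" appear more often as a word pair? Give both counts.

"how know" (3 vs 1)

"an year": 1 occurrence
"how know": 3 occurrences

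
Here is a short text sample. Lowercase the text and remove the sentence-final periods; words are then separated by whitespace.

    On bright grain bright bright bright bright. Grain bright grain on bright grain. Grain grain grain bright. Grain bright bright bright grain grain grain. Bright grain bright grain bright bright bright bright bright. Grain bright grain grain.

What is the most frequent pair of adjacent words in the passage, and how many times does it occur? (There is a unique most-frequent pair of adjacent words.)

"bright grain", 10 times

Bigram frequencies (highest first):
  bright grain: 10
  bright bright: 9
  grain bright: 8
  grain grain: 6
  on bright: 2
  grain on: 1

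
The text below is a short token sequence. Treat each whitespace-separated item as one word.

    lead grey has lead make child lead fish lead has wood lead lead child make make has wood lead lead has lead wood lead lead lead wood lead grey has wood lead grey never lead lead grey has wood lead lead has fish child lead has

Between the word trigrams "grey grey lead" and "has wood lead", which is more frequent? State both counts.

"grey grey lead": 0 occurrences
"has wood lead": 4 occurrences

"has wood lead" (4 vs 0)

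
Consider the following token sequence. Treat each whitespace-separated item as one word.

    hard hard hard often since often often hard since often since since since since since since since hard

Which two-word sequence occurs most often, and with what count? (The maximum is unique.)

"since since", 6 times

Bigram frequencies (highest first):
  since since: 6
  hard hard: 2
  often since: 2
  since often: 2
  hard often: 1
  often often: 1
  … (3 more, each ≤ 1)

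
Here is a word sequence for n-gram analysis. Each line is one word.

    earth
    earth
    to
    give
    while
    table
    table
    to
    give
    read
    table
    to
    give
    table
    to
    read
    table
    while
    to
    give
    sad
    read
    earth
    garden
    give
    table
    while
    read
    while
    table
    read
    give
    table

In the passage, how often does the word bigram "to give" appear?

4

Scanning the 32 overlapping bigram windows for "to give":
  position 3–4: to give
  position 8–9: to give
  position 12–13: to give
  position 19–20: to give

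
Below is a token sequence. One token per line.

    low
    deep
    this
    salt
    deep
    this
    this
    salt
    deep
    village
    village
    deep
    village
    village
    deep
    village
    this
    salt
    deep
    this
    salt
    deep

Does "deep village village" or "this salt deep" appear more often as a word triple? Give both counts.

"deep village village": 2 occurrences
"this salt deep": 4 occurrences

"this salt deep" (4 vs 2)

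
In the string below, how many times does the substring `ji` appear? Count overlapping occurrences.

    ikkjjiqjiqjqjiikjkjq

3

Sliding a length-2 window over the 20 characters (19 positions):
  position 5–6: ji
  position 8–9: ji
  position 13–14: ji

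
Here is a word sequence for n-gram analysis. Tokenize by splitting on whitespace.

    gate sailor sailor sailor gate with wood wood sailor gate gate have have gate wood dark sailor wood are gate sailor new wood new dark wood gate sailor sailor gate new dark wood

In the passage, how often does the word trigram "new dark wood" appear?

2

Scanning the 31 overlapping trigram windows for "new dark wood":
  position 24–26: new dark wood
  position 31–33: new dark wood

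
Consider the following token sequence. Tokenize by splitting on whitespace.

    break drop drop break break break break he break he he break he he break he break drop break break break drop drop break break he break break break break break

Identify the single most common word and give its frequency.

Unigram frequencies (highest first):
  break: 19
  he: 7
  drop: 5

"break", 19 times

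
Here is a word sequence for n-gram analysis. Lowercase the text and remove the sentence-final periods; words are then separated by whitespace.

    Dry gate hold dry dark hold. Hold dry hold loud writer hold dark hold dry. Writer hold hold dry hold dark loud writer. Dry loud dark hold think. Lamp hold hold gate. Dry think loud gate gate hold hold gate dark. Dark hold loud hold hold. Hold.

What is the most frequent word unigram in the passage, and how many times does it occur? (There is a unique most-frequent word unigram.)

Unigram frequencies (highest first):
  hold: 18
  dry: 7
  dark: 6
  gate: 5
  loud: 5
  writer: 3
  … (2 more, each ≤ 2)

"hold", 18 times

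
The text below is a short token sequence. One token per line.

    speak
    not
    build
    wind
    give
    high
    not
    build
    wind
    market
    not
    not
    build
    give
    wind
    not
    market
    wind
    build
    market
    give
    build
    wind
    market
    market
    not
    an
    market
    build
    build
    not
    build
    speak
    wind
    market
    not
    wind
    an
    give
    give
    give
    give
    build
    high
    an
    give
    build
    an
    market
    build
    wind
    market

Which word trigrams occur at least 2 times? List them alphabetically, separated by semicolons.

Trigram counts meeting the condition (at least 2 times):
  an market build: 2
  build wind market: 3
  give give give: 2
  not build wind: 2
  wind market not: 2

an market build; build wind market; give give give; not build wind; wind market not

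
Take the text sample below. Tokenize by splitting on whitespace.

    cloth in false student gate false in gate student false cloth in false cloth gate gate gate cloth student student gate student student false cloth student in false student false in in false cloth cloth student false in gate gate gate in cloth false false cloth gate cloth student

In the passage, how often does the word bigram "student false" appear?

4

Scanning the 48 overlapping bigram windows for "student false":
  position 9–10: student false
  position 23–24: student false
  position 29–30: student false
  position 36–37: student false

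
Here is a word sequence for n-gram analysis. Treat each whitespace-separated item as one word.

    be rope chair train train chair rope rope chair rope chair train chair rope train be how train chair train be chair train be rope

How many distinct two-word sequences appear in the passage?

25 tokens → 24 bigram windows in total.
Repeated bigrams (each contributes count−1 duplicates):
  chair train: 4
  chair rope: 3
  rope chair: 3
  train be: 3
  train chair: 3
  be rope: 2
12 duplicate windows → 24 − 12 = 12 distinct.

12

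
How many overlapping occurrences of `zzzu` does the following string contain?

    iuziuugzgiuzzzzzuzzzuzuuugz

Sliding a length-4 window over the 27 characters (24 positions):
  position 14–17: zzzu
  position 18–21: zzzu

2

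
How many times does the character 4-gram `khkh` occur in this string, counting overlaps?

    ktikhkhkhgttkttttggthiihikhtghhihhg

2

Sliding a length-4 window over the 35 characters (32 positions):
  position 4–7: khkh
  position 6–9: khkh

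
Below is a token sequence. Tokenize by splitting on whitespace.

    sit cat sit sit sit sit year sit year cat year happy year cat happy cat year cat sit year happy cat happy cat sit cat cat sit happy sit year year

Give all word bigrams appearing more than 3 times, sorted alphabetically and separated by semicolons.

Bigram counts meeting the condition (more than 3 times):
  cat sit: 4
  sit year: 4

cat sit; sit year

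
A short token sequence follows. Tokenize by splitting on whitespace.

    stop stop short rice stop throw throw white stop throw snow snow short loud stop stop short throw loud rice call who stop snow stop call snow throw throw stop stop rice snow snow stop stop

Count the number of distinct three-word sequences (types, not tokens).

36 tokens → 34 trigram windows in total.
Repeated trigrams (each contributes count−1 duplicates):
  stop stop short: 2
1 duplicate windows → 34 − 1 = 33 distinct.

33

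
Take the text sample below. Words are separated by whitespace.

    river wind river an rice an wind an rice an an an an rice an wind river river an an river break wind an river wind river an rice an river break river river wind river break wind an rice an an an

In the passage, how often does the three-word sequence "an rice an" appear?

Scanning the 41 overlapping trigram windows for "an rice an":
  position 4–6: an rice an
  position 8–10: an rice an
  position 13–15: an rice an
  position 28–30: an rice an
  position 39–41: an rice an

5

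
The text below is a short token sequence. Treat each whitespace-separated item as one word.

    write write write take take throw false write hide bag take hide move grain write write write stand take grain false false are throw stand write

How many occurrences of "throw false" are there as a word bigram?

1

Scanning the 25 overlapping bigram windows for "throw false":
  position 6–7: throw false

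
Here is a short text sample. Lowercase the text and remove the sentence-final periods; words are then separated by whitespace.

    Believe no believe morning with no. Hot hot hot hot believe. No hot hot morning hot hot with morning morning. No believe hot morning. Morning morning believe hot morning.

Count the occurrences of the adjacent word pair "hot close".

Scanning the 28 overlapping bigram windows for "hot close":
  (none found)

0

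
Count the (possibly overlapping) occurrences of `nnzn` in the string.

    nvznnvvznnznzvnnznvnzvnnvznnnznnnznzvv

4

Sliding a length-4 window over the 38 characters (35 positions):
  position 9–12: nnzn
  position 15–18: nnzn
  position 28–31: nnzn
  position 32–35: nnzn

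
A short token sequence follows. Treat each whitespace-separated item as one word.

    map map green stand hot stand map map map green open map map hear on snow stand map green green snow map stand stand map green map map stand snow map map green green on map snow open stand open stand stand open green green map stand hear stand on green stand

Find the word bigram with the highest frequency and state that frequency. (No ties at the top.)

"map map", 6 times

Bigram frequencies (highest first):
  map map: 6
  map green: 5
  stand map: 3
  green green: 3
  map stand: 3
  green stand: 2
  … (24 more, each ≤ 2)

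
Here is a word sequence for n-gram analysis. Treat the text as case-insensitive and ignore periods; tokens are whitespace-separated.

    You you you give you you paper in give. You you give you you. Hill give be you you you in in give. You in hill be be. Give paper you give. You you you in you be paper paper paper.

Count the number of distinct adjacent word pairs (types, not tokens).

22

41 tokens → 40 bigram windows in total.
Repeated bigrams (each contributes count−1 duplicates):
  you you: 9
  give you: 5
  you give: 3
  you in: 3
  in give: 2
  paper paper: 2
18 duplicate windows → 40 − 18 = 22 distinct.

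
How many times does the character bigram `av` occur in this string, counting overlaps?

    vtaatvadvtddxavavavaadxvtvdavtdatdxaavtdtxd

Sliding a length-2 window over the 43 characters (42 positions):
  position 14–15: av
  position 16–17: av
  position 18–19: av
  position 28–29: av
  position 37–38: av

5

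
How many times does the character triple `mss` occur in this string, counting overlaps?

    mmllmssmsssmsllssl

Sliding a length-3 window over the 18 characters (16 positions):
  position 5–7: mss
  position 8–10: mss

2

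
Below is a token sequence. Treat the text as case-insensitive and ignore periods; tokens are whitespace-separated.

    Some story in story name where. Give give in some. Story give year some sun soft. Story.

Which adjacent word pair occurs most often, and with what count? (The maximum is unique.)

"some story", 2 times

Bigram frequencies (highest first):
  some story: 2
  story in: 1
  in story: 1
  story name: 1
  name where: 1
  where give: 1
  … (9 more, each ≤ 1)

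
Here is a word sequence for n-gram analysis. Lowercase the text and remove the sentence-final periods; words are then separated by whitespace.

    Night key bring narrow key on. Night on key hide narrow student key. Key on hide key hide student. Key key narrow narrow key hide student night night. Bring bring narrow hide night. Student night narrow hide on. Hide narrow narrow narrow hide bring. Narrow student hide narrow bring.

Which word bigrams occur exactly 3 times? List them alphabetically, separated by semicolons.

Bigram counts meeting the condition (exactly 3 times):
  bring narrow: 3
  hide narrow: 3
  key hide: 3
  narrow hide: 3
  narrow narrow: 3

bring narrow; hide narrow; key hide; narrow hide; narrow narrow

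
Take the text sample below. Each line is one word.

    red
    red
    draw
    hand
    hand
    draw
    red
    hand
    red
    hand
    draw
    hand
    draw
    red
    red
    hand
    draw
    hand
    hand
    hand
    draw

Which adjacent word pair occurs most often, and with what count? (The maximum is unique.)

"hand draw", 5 times

Bigram frequencies (highest first):
  hand draw: 5
  draw hand: 3
  hand hand: 3
  red hand: 3
  red red: 2
  draw red: 2
  … (2 more, each ≤ 1)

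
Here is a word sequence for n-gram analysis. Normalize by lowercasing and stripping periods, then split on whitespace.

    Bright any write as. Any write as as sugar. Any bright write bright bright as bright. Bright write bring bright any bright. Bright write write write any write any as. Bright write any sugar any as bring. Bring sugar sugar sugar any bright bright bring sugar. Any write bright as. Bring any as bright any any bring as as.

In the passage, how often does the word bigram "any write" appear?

4

Scanning the 58 overlapping bigram windows for "any write":
  position 2–3: any write
  position 5–6: any write
  position 27–28: any write
  position 47–48: any write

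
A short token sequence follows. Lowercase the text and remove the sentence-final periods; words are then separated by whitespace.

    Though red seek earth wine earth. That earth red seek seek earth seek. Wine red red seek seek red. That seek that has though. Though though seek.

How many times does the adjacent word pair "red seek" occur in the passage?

3

Scanning the 26 overlapping bigram windows for "red seek":
  position 2–3: red seek
  position 9–10: red seek
  position 16–17: red seek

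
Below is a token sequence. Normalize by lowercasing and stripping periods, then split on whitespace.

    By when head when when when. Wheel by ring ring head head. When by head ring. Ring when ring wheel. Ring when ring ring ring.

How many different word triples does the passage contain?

25 tokens → 23 trigram windows in total.
Repeated trigrams (each contributes count−1 duplicates):
  ring when ring: 2
1 duplicate windows → 23 − 1 = 22 distinct.

22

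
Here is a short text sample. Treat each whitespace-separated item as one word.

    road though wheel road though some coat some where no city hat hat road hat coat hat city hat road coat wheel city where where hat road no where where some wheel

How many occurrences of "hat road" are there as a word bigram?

Scanning the 31 overlapping bigram windows for "hat road":
  position 13–14: hat road
  position 19–20: hat road
  position 26–27: hat road

3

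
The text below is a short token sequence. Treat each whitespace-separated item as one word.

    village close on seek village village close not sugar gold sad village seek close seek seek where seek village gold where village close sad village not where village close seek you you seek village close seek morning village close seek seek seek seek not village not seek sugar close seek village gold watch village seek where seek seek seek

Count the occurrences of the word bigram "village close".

6

Scanning the 58 overlapping bigram windows for "village close":
  position 1–2: village close
  position 6–7: village close
  position 22–23: village close
  position 28–29: village close
  position 34–35: village close
  position 38–39: village close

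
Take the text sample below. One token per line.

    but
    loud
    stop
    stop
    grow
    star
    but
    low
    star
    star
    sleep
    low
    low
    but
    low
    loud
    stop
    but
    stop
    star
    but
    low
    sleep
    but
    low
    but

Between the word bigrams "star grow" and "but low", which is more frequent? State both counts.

"star grow": 0 occurrences
"but low": 4 occurrences

"but low" (4 vs 0)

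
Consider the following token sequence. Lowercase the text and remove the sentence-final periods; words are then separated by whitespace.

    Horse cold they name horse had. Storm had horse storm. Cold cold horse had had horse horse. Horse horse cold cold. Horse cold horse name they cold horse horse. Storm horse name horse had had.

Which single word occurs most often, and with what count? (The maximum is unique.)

"horse", 14 times

Unigram frequencies (highest first):
  horse: 14
  cold: 7
  had: 6
  name: 3
  storm: 3
  they: 2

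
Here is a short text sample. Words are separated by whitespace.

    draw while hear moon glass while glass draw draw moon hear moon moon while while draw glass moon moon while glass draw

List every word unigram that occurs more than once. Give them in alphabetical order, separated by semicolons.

Unigram counts meeting the condition (more than once):
  draw: 5
  glass: 4
  hear: 2
  moon: 6
  while: 5

draw; glass; hear; moon; while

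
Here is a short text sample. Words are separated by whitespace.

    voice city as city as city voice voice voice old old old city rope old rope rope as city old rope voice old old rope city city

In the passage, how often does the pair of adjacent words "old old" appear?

3

Scanning the 26 overlapping bigram windows for "old old":
  position 10–11: old old
  position 11–12: old old
  position 23–24: old old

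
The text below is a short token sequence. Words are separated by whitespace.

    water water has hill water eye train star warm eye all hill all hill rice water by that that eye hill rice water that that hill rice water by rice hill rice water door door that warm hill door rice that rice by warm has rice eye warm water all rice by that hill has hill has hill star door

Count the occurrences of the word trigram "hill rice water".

Scanning the 58 overlapping trigram windows for "hill rice water":
  position 14–16: hill rice water
  position 21–23: hill rice water
  position 26–28: hill rice water
  position 31–33: hill rice water

4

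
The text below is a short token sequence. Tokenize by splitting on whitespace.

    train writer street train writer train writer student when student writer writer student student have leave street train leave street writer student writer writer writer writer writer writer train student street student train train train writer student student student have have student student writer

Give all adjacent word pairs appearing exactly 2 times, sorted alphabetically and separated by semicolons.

Bigram counts meeting the condition (exactly 2 times):
  leave street: 2
  street train: 2
  student have: 2
  train train: 2
  writer train: 2

leave street; street train; student have; train train; writer train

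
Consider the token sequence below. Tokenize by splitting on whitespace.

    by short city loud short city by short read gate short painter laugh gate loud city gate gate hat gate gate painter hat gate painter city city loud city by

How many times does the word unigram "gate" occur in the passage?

7

Scanning the 30 tokens for "gate":
  position 10: gate
  position 14: gate
  position 17: gate
  position 18: gate
  position 20: gate
  position 21: gate
  position 24: gate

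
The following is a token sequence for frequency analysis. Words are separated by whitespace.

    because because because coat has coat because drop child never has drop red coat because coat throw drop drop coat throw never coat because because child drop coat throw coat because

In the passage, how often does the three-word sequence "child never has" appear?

Scanning the 29 overlapping trigram windows for "child never has":
  position 9–11: child never has

1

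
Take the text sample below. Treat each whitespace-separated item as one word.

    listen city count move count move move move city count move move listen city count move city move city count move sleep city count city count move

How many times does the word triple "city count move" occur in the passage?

Scanning the 25 overlapping trigram windows for "city count move":
  position 2–4: city count move
  position 9–11: city count move
  position 14–16: city count move
  position 19–21: city count move
  position 25–27: city count move

5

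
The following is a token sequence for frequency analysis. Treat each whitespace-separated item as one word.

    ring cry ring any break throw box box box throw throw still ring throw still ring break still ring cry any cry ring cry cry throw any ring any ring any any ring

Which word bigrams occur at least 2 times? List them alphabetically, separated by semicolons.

Bigram counts meeting the condition (at least 2 times):
  any ring: 3
  box box: 2
  cry ring: 2
  ring any: 3
  ring cry: 3
  still ring: 3
  throw still: 2

any ring; box box; cry ring; ring any; ring cry; still ring; throw still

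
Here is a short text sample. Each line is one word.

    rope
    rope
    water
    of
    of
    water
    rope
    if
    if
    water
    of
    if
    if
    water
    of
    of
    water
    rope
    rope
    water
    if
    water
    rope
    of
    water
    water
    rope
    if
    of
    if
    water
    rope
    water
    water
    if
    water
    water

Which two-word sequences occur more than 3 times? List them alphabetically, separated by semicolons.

Bigram counts meeting the condition (more than 3 times):
  if water: 5
  water rope: 5

if water; water rope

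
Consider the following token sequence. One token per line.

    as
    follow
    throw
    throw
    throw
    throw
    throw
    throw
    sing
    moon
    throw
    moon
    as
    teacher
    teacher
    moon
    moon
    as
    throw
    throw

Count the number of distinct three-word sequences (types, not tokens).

15

20 tokens → 18 trigram windows in total.
Repeated trigrams (each contributes count−1 duplicates):
  throw throw throw: 4
3 duplicate windows → 18 − 3 = 15 distinct.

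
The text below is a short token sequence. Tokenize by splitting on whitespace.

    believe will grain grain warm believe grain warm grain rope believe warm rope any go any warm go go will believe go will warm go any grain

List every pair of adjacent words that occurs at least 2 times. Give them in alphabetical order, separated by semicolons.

go any; go will; grain warm; warm go

Bigram counts meeting the condition (at least 2 times):
  go any: 2
  go will: 2
  grain warm: 2
  warm go: 2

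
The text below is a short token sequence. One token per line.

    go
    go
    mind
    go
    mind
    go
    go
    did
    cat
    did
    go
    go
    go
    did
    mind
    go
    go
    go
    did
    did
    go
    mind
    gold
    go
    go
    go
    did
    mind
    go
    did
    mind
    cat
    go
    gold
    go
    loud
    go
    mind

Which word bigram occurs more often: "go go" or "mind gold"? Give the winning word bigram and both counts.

"go go" (8 vs 1)

"go go": 8 occurrences
"mind gold": 1 occurrence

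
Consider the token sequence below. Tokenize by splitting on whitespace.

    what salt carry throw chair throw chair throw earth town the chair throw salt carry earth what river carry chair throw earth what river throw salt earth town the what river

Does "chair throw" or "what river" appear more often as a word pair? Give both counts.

"chair throw": 4 occurrences
"what river": 3 occurrences

"chair throw" (4 vs 3)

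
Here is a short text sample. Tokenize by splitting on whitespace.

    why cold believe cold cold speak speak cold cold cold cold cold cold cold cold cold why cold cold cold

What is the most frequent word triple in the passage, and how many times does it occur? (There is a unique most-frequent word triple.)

"cold cold cold", 8 times

Trigram frequencies (highest first):
  cold cold cold: 8
  why cold believe: 1
  cold believe cold: 1
  believe cold cold: 1
  cold cold speak: 1
  cold speak speak: 1
  … (5 more, each ≤ 1)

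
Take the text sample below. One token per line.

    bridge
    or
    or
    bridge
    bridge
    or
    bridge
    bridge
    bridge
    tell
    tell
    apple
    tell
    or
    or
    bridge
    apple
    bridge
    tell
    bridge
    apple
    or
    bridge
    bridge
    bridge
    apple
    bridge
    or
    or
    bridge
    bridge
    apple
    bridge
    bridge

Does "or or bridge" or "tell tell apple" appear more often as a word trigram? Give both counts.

"or or bridge": 3 occurrences
"tell tell apple": 1 occurrence

"or or bridge" (3 vs 1)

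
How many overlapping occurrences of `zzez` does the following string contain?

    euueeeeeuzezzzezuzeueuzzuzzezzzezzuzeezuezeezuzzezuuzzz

4

Sliding a length-4 window over the 55 characters (52 positions):
  position 13–16: zzez
  position 26–29: zzez
  position 30–33: zzez
  position 47–50: zzez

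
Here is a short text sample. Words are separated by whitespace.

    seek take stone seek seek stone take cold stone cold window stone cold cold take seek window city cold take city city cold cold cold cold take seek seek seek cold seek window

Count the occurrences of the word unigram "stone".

Scanning the 33 tokens for "stone":
  position 3: stone
  position 6: stone
  position 9: stone
  position 12: stone

4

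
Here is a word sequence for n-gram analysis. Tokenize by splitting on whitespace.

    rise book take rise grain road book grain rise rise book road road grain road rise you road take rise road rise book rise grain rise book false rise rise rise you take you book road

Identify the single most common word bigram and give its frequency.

Bigram frequencies (highest first):
  rise book: 4
  rise rise: 3
  take rise: 2
  rise grain: 2
  grain road: 2
  grain rise: 2
  … (17 more, each ≤ 2)

"rise book", 4 times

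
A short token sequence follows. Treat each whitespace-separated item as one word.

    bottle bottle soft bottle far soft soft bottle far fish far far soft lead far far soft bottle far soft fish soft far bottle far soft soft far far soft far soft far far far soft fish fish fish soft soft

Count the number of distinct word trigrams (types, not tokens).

41 tokens → 39 trigram windows in total.
Repeated trigrams (each contributes count−1 duplicates):
  far far soft: 4
  bottle far soft: 3
  soft bottle far: 3
  far soft far: 2
  far soft fish: 2
  far soft soft: 2
  soft far far: 2
11 duplicate windows → 39 − 11 = 28 distinct.

28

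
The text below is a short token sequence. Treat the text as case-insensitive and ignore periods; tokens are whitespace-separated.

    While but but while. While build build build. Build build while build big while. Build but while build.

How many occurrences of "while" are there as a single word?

6

Scanning the 18 tokens for "while":
  position 1: while
  position 4: while
  position 5: while
  position 11: while
  position 14: while
  position 17: while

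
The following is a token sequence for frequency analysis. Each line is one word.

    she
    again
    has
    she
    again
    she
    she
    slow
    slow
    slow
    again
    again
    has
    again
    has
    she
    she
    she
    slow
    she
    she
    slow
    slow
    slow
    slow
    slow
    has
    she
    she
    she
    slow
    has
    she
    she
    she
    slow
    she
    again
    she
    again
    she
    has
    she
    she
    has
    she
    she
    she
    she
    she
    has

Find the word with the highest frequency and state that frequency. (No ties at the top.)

"she", 25 times

Unigram frequencies (highest first):
  she: 25
  slow: 11
  has: 8
  again: 7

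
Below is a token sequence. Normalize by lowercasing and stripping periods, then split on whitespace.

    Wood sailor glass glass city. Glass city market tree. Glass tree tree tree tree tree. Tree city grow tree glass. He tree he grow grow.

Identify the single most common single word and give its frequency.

"tree", 9 times

Unigram frequencies (highest first):
  tree: 9
  glass: 5
  city: 3
  grow: 3
  he: 2
  wood: 1
  … (2 more, each ≤ 1)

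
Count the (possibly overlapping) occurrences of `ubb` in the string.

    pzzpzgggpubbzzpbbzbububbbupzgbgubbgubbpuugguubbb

5

Sliding a length-3 window over the 48 characters (46 positions):
  position 10–12: ubb
  position 22–24: ubb
  position 32–34: ubb
  position 36–38: ubb
  position 45–47: ubb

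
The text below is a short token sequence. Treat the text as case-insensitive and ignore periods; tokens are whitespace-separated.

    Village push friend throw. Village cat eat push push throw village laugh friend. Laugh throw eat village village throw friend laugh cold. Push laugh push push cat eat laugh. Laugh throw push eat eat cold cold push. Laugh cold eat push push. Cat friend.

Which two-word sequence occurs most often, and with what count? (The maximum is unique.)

"push push", 3 times

Bigram frequencies (highest first):
  push push: 3
  throw village: 2
  cat eat: 2
  eat push: 2
  friend laugh: 2
  laugh throw: 2
  … (26 more, each ≤ 2)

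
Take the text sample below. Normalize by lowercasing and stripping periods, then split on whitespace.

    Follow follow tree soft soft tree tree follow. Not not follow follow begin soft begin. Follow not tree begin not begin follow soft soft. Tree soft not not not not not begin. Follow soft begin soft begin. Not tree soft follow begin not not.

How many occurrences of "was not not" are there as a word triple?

0

Scanning the 42 overlapping trigram windows for "was not not":
  (none found)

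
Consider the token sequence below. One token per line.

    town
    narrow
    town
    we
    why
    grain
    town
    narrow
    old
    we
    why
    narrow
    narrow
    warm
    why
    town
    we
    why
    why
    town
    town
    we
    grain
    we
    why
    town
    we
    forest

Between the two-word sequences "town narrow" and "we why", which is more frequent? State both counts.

"town narrow": 2 occurrences
"we why": 4 occurrences

"we why" (4 vs 2)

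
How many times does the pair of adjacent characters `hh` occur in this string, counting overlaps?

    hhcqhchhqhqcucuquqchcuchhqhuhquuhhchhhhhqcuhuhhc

9

Sliding a length-2 window over the 48 characters (47 positions):
  position 1–2: hh
  position 7–8: hh
  position 24–25: hh
  position 33–34: hh
  position 36–37: hh
  position 37–38: hh
  position 38–39: hh
  position 39–40: hh
  position 46–47: hh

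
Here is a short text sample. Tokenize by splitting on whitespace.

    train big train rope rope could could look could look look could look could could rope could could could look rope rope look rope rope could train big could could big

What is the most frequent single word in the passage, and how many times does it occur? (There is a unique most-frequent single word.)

Unigram frequencies (highest first):
  could: 12
  rope: 7
  look: 6
  train: 3
  big: 3

"could", 12 times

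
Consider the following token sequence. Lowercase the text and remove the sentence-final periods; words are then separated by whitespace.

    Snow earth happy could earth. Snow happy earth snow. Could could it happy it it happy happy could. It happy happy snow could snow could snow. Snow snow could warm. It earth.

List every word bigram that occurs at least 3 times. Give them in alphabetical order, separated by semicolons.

Bigram counts meeting the condition (at least 3 times):
  it happy: 3
  snow could: 4

it happy; snow could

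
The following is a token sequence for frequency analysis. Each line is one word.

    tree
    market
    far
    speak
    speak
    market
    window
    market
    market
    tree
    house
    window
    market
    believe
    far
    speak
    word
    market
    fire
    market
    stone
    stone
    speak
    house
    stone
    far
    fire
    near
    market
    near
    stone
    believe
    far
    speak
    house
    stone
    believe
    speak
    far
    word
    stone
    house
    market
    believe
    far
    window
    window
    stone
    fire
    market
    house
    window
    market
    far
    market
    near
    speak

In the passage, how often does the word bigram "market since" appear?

Scanning the 56 overlapping bigram windows for "market since":
  (none found)

0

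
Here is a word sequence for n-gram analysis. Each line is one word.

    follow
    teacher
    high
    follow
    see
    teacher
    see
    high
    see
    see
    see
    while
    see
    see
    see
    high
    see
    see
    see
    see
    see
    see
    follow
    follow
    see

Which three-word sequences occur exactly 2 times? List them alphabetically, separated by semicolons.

high see see; see high see

Trigram counts meeting the condition (exactly 2 times):
  high see see: 2
  see high see: 2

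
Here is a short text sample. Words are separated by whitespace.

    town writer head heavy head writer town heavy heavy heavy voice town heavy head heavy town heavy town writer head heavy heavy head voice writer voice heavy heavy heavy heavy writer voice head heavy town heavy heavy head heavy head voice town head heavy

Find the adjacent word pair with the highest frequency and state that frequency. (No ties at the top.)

"heavy heavy", 7 times

Bigram frequencies (highest first):
  heavy heavy: 7
  head heavy: 6
  heavy head: 5
  town heavy: 4
  heavy town: 3
  town writer: 2
  … (12 more, each ≤ 2)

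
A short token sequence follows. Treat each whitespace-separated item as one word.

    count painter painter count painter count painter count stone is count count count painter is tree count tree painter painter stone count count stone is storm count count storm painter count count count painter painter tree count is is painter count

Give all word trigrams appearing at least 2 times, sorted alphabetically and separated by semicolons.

count count count; count count painter; count painter count; count painter painter; count stone is; painter count painter

Trigram counts meeting the condition (at least 2 times):
  count count count: 2
  count count painter: 2
  count painter count: 2
  count painter painter: 2
  count stone is: 2
  painter count painter: 2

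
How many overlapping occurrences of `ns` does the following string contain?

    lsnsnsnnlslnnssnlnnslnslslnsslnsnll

7

Sliding a length-2 window over the 35 characters (34 positions):
  position 3–4: ns
  position 5–6: ns
  position 13–14: ns
  position 19–20: ns
  position 22–23: ns
  position 27–28: ns
  position 31–32: ns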